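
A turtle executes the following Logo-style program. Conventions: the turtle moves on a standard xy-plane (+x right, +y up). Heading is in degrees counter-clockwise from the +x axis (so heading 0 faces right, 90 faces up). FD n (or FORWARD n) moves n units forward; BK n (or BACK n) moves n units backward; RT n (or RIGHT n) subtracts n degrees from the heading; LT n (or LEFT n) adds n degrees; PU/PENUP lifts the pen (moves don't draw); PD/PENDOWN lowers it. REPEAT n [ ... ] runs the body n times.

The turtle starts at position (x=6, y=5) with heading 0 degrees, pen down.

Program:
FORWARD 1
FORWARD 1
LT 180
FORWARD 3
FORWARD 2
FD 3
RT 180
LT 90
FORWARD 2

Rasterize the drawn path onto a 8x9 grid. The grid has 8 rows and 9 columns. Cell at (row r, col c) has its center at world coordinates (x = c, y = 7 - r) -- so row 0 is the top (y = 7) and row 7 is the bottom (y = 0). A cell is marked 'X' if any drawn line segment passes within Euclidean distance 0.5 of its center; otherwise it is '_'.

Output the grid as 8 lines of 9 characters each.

Segment 0: (6,5) -> (7,5)
Segment 1: (7,5) -> (8,5)
Segment 2: (8,5) -> (5,5)
Segment 3: (5,5) -> (3,5)
Segment 4: (3,5) -> (0,5)
Segment 5: (0,5) -> (0,7)

Answer: X________
X________
XXXXXXXXX
_________
_________
_________
_________
_________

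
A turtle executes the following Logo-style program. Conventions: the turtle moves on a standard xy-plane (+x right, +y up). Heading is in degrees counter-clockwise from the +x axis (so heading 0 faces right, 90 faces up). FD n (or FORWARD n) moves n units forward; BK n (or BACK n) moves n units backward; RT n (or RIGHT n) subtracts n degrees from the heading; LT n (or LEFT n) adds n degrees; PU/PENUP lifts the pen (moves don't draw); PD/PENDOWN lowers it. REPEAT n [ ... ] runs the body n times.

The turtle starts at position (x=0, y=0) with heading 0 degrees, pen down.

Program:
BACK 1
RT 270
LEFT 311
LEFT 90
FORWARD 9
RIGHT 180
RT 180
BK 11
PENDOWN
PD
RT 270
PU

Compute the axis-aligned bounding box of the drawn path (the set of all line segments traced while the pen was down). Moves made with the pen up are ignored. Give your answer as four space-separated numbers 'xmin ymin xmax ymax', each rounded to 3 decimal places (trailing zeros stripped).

Executing turtle program step by step:
Start: pos=(0,0), heading=0, pen down
BK 1: (0,0) -> (-1,0) [heading=0, draw]
RT 270: heading 0 -> 90
LT 311: heading 90 -> 41
LT 90: heading 41 -> 131
FD 9: (-1,0) -> (-6.905,6.792) [heading=131, draw]
RT 180: heading 131 -> 311
RT 180: heading 311 -> 131
BK 11: (-6.905,6.792) -> (0.312,-1.509) [heading=131, draw]
PD: pen down
PD: pen down
RT 270: heading 131 -> 221
PU: pen up
Final: pos=(0.312,-1.509), heading=221, 3 segment(s) drawn

Segment endpoints: x in {-6.905, -1, 0, 0.312}, y in {-1.509, 0, 6.792}
xmin=-6.905, ymin=-1.509, xmax=0.312, ymax=6.792

Answer: -6.905 -1.509 0.312 6.792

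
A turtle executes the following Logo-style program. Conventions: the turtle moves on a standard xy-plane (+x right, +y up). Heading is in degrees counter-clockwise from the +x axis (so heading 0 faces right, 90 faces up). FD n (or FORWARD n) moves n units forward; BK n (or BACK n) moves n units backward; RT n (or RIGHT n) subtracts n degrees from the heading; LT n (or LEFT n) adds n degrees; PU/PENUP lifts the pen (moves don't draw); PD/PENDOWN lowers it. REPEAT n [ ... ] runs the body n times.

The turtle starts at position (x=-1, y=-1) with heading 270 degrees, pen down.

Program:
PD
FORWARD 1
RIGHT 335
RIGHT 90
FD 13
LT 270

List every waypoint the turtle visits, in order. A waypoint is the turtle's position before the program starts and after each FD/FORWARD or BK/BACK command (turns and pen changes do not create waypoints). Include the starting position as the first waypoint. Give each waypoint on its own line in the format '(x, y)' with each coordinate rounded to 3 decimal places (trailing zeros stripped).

Executing turtle program step by step:
Start: pos=(-1,-1), heading=270, pen down
PD: pen down
FD 1: (-1,-1) -> (-1,-2) [heading=270, draw]
RT 335: heading 270 -> 295
RT 90: heading 295 -> 205
FD 13: (-1,-2) -> (-12.782,-7.494) [heading=205, draw]
LT 270: heading 205 -> 115
Final: pos=(-12.782,-7.494), heading=115, 2 segment(s) drawn
Waypoints (3 total):
(-1, -1)
(-1, -2)
(-12.782, -7.494)

Answer: (-1, -1)
(-1, -2)
(-12.782, -7.494)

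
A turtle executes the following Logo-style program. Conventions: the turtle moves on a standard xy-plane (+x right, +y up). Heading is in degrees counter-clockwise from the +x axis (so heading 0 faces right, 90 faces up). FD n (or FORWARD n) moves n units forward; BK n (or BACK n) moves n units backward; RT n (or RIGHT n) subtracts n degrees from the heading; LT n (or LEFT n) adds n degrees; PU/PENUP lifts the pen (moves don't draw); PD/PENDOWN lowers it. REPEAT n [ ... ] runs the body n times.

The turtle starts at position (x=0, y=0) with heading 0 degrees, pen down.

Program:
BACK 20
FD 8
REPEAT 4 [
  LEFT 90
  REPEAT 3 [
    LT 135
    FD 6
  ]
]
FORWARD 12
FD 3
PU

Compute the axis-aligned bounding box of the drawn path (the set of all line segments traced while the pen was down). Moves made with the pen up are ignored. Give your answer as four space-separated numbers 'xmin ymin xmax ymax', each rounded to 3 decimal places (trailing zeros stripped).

Answer: -29.485 -5.272 0 4.243

Derivation:
Executing turtle program step by step:
Start: pos=(0,0), heading=0, pen down
BK 20: (0,0) -> (-20,0) [heading=0, draw]
FD 8: (-20,0) -> (-12,0) [heading=0, draw]
REPEAT 4 [
  -- iteration 1/4 --
  LT 90: heading 0 -> 90
  REPEAT 3 [
    -- iteration 1/3 --
    LT 135: heading 90 -> 225
    FD 6: (-12,0) -> (-16.243,-4.243) [heading=225, draw]
    -- iteration 2/3 --
    LT 135: heading 225 -> 0
    FD 6: (-16.243,-4.243) -> (-10.243,-4.243) [heading=0, draw]
    -- iteration 3/3 --
    LT 135: heading 0 -> 135
    FD 6: (-10.243,-4.243) -> (-14.485,0) [heading=135, draw]
  ]
  -- iteration 2/4 --
  LT 90: heading 135 -> 225
  REPEAT 3 [
    -- iteration 1/3 --
    LT 135: heading 225 -> 0
    FD 6: (-14.485,0) -> (-8.485,0) [heading=0, draw]
    -- iteration 2/3 --
    LT 135: heading 0 -> 135
    FD 6: (-8.485,0) -> (-12.728,4.243) [heading=135, draw]
    -- iteration 3/3 --
    LT 135: heading 135 -> 270
    FD 6: (-12.728,4.243) -> (-12.728,-1.757) [heading=270, draw]
  ]
  -- iteration 3/4 --
  LT 90: heading 270 -> 0
  REPEAT 3 [
    -- iteration 1/3 --
    LT 135: heading 0 -> 135
    FD 6: (-12.728,-1.757) -> (-16.971,2.485) [heading=135, draw]
    -- iteration 2/3 --
    LT 135: heading 135 -> 270
    FD 6: (-16.971,2.485) -> (-16.971,-3.515) [heading=270, draw]
    -- iteration 3/3 --
    LT 135: heading 270 -> 45
    FD 6: (-16.971,-3.515) -> (-12.728,0.728) [heading=45, draw]
  ]
  -- iteration 4/4 --
  LT 90: heading 45 -> 135
  REPEAT 3 [
    -- iteration 1/3 --
    LT 135: heading 135 -> 270
    FD 6: (-12.728,0.728) -> (-12.728,-5.272) [heading=270, draw]
    -- iteration 2/3 --
    LT 135: heading 270 -> 45
    FD 6: (-12.728,-5.272) -> (-8.485,-1.029) [heading=45, draw]
    -- iteration 3/3 --
    LT 135: heading 45 -> 180
    FD 6: (-8.485,-1.029) -> (-14.485,-1.029) [heading=180, draw]
  ]
]
FD 12: (-14.485,-1.029) -> (-26.485,-1.029) [heading=180, draw]
FD 3: (-26.485,-1.029) -> (-29.485,-1.029) [heading=180, draw]
PU: pen up
Final: pos=(-29.485,-1.029), heading=180, 16 segment(s) drawn

Segment endpoints: x in {-29.485, -26.485, -20, -16.971, -16.971, -16.243, -14.485, -14.485, -12.728, -12.728, -12.728, -12.728, -12, -10.243, -8.485, -8.485, 0}, y in {-5.272, -4.243, -4.243, -3.515, -1.757, -1.029, -1.029, -1.029, -1.029, 0, 0, 0, 0.728, 2.485, 4.243}
xmin=-29.485, ymin=-5.272, xmax=0, ymax=4.243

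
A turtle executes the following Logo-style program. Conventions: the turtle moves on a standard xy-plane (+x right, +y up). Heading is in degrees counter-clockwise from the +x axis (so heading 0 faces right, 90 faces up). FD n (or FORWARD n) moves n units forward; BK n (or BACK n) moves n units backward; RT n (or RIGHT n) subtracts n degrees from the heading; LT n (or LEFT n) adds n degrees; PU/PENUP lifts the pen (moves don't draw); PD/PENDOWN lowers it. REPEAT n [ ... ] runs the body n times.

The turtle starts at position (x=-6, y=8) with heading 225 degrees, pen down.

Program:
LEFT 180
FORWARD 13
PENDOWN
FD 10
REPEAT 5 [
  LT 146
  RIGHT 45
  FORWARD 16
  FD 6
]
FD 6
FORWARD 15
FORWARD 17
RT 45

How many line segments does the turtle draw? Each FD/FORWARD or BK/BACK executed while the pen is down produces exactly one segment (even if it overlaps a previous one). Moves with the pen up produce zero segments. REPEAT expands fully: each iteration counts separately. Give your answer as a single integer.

Answer: 15

Derivation:
Executing turtle program step by step:
Start: pos=(-6,8), heading=225, pen down
LT 180: heading 225 -> 45
FD 13: (-6,8) -> (3.192,17.192) [heading=45, draw]
PD: pen down
FD 10: (3.192,17.192) -> (10.263,24.263) [heading=45, draw]
REPEAT 5 [
  -- iteration 1/5 --
  LT 146: heading 45 -> 191
  RT 45: heading 191 -> 146
  FD 16: (10.263,24.263) -> (-3.001,33.211) [heading=146, draw]
  FD 6: (-3.001,33.211) -> (-7.975,36.566) [heading=146, draw]
  -- iteration 2/5 --
  LT 146: heading 146 -> 292
  RT 45: heading 292 -> 247
  FD 16: (-7.975,36.566) -> (-14.227,21.838) [heading=247, draw]
  FD 6: (-14.227,21.838) -> (-16.571,16.315) [heading=247, draw]
  -- iteration 3/5 --
  LT 146: heading 247 -> 33
  RT 45: heading 33 -> 348
  FD 16: (-16.571,16.315) -> (-0.921,12.988) [heading=348, draw]
  FD 6: (-0.921,12.988) -> (4.948,11.741) [heading=348, draw]
  -- iteration 4/5 --
  LT 146: heading 348 -> 134
  RT 45: heading 134 -> 89
  FD 16: (4.948,11.741) -> (5.227,27.738) [heading=89, draw]
  FD 6: (5.227,27.738) -> (5.332,33.737) [heading=89, draw]
  -- iteration 5/5 --
  LT 146: heading 89 -> 235
  RT 45: heading 235 -> 190
  FD 16: (5.332,33.737) -> (-10.425,30.959) [heading=190, draw]
  FD 6: (-10.425,30.959) -> (-16.334,29.917) [heading=190, draw]
]
FD 6: (-16.334,29.917) -> (-22.243,28.875) [heading=190, draw]
FD 15: (-22.243,28.875) -> (-37.015,26.27) [heading=190, draw]
FD 17: (-37.015,26.27) -> (-53.757,23.318) [heading=190, draw]
RT 45: heading 190 -> 145
Final: pos=(-53.757,23.318), heading=145, 15 segment(s) drawn
Segments drawn: 15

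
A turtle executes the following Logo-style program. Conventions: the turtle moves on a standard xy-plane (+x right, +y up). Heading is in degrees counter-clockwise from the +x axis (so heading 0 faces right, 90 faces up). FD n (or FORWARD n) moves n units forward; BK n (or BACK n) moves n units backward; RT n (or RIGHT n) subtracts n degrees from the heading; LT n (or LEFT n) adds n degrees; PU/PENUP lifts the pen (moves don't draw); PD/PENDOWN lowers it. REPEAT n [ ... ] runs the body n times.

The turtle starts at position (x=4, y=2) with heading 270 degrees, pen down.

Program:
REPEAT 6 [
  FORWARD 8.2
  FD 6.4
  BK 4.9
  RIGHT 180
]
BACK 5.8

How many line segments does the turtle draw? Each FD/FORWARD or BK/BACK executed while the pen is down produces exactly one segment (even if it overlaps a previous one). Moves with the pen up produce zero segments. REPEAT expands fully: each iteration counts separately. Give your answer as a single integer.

Answer: 19

Derivation:
Executing turtle program step by step:
Start: pos=(4,2), heading=270, pen down
REPEAT 6 [
  -- iteration 1/6 --
  FD 8.2: (4,2) -> (4,-6.2) [heading=270, draw]
  FD 6.4: (4,-6.2) -> (4,-12.6) [heading=270, draw]
  BK 4.9: (4,-12.6) -> (4,-7.7) [heading=270, draw]
  RT 180: heading 270 -> 90
  -- iteration 2/6 --
  FD 8.2: (4,-7.7) -> (4,0.5) [heading=90, draw]
  FD 6.4: (4,0.5) -> (4,6.9) [heading=90, draw]
  BK 4.9: (4,6.9) -> (4,2) [heading=90, draw]
  RT 180: heading 90 -> 270
  -- iteration 3/6 --
  FD 8.2: (4,2) -> (4,-6.2) [heading=270, draw]
  FD 6.4: (4,-6.2) -> (4,-12.6) [heading=270, draw]
  BK 4.9: (4,-12.6) -> (4,-7.7) [heading=270, draw]
  RT 180: heading 270 -> 90
  -- iteration 4/6 --
  FD 8.2: (4,-7.7) -> (4,0.5) [heading=90, draw]
  FD 6.4: (4,0.5) -> (4,6.9) [heading=90, draw]
  BK 4.9: (4,6.9) -> (4,2) [heading=90, draw]
  RT 180: heading 90 -> 270
  -- iteration 5/6 --
  FD 8.2: (4,2) -> (4,-6.2) [heading=270, draw]
  FD 6.4: (4,-6.2) -> (4,-12.6) [heading=270, draw]
  BK 4.9: (4,-12.6) -> (4,-7.7) [heading=270, draw]
  RT 180: heading 270 -> 90
  -- iteration 6/6 --
  FD 8.2: (4,-7.7) -> (4,0.5) [heading=90, draw]
  FD 6.4: (4,0.5) -> (4,6.9) [heading=90, draw]
  BK 4.9: (4,6.9) -> (4,2) [heading=90, draw]
  RT 180: heading 90 -> 270
]
BK 5.8: (4,2) -> (4,7.8) [heading=270, draw]
Final: pos=(4,7.8), heading=270, 19 segment(s) drawn
Segments drawn: 19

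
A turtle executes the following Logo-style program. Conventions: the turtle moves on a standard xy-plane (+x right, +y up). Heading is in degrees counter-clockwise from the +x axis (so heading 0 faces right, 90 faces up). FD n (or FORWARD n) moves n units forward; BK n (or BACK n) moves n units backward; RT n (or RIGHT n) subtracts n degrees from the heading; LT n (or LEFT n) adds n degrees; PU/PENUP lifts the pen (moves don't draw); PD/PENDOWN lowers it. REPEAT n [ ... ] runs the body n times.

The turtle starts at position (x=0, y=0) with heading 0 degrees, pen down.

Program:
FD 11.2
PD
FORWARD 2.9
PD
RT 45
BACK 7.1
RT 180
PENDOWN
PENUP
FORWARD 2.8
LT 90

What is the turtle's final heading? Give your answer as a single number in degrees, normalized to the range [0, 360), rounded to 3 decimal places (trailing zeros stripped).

Executing turtle program step by step:
Start: pos=(0,0), heading=0, pen down
FD 11.2: (0,0) -> (11.2,0) [heading=0, draw]
PD: pen down
FD 2.9: (11.2,0) -> (14.1,0) [heading=0, draw]
PD: pen down
RT 45: heading 0 -> 315
BK 7.1: (14.1,0) -> (9.08,5.02) [heading=315, draw]
RT 180: heading 315 -> 135
PD: pen down
PU: pen up
FD 2.8: (9.08,5.02) -> (7.1,7) [heading=135, move]
LT 90: heading 135 -> 225
Final: pos=(7.1,7), heading=225, 3 segment(s) drawn

Answer: 225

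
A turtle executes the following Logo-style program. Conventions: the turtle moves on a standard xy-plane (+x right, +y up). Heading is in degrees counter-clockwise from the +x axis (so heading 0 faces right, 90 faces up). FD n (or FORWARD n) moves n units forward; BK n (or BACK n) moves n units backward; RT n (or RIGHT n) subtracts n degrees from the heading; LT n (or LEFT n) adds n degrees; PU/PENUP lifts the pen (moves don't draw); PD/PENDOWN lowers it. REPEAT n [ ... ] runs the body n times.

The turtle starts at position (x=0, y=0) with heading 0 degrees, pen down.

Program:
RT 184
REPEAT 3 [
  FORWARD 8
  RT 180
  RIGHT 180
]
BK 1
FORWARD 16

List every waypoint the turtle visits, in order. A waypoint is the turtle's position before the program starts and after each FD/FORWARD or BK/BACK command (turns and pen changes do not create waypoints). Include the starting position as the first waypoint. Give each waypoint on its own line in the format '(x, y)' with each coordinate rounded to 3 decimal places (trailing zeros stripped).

Executing turtle program step by step:
Start: pos=(0,0), heading=0, pen down
RT 184: heading 0 -> 176
REPEAT 3 [
  -- iteration 1/3 --
  FD 8: (0,0) -> (-7.981,0.558) [heading=176, draw]
  RT 180: heading 176 -> 356
  RT 180: heading 356 -> 176
  -- iteration 2/3 --
  FD 8: (-7.981,0.558) -> (-15.961,1.116) [heading=176, draw]
  RT 180: heading 176 -> 356
  RT 180: heading 356 -> 176
  -- iteration 3/3 --
  FD 8: (-15.961,1.116) -> (-23.942,1.674) [heading=176, draw]
  RT 180: heading 176 -> 356
  RT 180: heading 356 -> 176
]
BK 1: (-23.942,1.674) -> (-22.944,1.604) [heading=176, draw]
FD 16: (-22.944,1.604) -> (-38.905,2.721) [heading=176, draw]
Final: pos=(-38.905,2.721), heading=176, 5 segment(s) drawn
Waypoints (6 total):
(0, 0)
(-7.981, 0.558)
(-15.961, 1.116)
(-23.942, 1.674)
(-22.944, 1.604)
(-38.905, 2.721)

Answer: (0, 0)
(-7.981, 0.558)
(-15.961, 1.116)
(-23.942, 1.674)
(-22.944, 1.604)
(-38.905, 2.721)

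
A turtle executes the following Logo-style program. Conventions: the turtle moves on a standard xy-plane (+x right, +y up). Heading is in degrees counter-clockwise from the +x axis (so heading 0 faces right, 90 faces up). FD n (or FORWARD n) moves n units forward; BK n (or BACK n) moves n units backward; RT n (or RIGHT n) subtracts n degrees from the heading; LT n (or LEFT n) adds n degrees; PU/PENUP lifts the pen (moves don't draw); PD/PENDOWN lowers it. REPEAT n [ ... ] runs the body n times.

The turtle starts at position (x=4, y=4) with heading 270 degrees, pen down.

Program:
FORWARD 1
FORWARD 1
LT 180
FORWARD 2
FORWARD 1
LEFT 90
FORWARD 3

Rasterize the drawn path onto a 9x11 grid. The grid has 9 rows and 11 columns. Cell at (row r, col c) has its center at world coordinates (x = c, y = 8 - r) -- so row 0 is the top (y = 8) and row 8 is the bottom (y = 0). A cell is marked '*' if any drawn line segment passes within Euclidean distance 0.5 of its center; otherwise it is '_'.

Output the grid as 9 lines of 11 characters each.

Answer: ___________
___________
___________
_****______
____*______
____*______
____*______
___________
___________

Derivation:
Segment 0: (4,4) -> (4,3)
Segment 1: (4,3) -> (4,2)
Segment 2: (4,2) -> (4,4)
Segment 3: (4,4) -> (4,5)
Segment 4: (4,5) -> (1,5)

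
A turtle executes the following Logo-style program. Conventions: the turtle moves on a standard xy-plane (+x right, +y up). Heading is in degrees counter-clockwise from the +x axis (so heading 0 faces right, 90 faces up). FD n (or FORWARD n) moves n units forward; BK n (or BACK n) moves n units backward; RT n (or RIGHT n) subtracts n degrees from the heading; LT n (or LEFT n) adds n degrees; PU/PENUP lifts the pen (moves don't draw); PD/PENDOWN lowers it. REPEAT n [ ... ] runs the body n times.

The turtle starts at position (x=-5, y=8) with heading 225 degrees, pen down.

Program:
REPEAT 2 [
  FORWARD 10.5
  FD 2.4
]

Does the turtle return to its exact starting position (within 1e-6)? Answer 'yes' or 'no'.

Answer: no

Derivation:
Executing turtle program step by step:
Start: pos=(-5,8), heading=225, pen down
REPEAT 2 [
  -- iteration 1/2 --
  FD 10.5: (-5,8) -> (-12.425,0.575) [heading=225, draw]
  FD 2.4: (-12.425,0.575) -> (-14.122,-1.122) [heading=225, draw]
  -- iteration 2/2 --
  FD 10.5: (-14.122,-1.122) -> (-21.546,-8.546) [heading=225, draw]
  FD 2.4: (-21.546,-8.546) -> (-23.243,-10.243) [heading=225, draw]
]
Final: pos=(-23.243,-10.243), heading=225, 4 segment(s) drawn

Start position: (-5, 8)
Final position: (-23.243, -10.243)
Distance = 25.8; >= 1e-6 -> NOT closed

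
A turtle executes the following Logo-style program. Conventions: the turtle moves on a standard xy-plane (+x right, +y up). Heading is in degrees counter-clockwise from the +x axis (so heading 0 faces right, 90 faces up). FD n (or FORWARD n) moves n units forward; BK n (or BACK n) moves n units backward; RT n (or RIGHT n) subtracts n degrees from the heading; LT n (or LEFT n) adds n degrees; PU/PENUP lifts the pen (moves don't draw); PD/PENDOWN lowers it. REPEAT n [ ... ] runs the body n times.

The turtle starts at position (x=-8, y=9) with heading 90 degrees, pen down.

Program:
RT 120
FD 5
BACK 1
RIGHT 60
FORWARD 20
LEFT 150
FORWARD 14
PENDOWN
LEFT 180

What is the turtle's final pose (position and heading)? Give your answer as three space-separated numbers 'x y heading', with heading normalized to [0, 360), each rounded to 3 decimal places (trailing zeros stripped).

Executing turtle program step by step:
Start: pos=(-8,9), heading=90, pen down
RT 120: heading 90 -> 330
FD 5: (-8,9) -> (-3.67,6.5) [heading=330, draw]
BK 1: (-3.67,6.5) -> (-4.536,7) [heading=330, draw]
RT 60: heading 330 -> 270
FD 20: (-4.536,7) -> (-4.536,-13) [heading=270, draw]
LT 150: heading 270 -> 60
FD 14: (-4.536,-13) -> (2.464,-0.876) [heading=60, draw]
PD: pen down
LT 180: heading 60 -> 240
Final: pos=(2.464,-0.876), heading=240, 4 segment(s) drawn

Answer: 2.464 -0.876 240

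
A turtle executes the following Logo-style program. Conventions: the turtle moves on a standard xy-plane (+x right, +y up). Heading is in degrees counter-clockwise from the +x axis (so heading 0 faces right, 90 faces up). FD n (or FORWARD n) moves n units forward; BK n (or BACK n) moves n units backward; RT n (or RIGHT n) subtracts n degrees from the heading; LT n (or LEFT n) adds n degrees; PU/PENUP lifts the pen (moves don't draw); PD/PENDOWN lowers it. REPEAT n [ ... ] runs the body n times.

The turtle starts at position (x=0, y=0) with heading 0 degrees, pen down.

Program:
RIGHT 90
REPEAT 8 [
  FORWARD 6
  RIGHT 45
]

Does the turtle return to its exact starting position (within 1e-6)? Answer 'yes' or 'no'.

Executing turtle program step by step:
Start: pos=(0,0), heading=0, pen down
RT 90: heading 0 -> 270
REPEAT 8 [
  -- iteration 1/8 --
  FD 6: (0,0) -> (0,-6) [heading=270, draw]
  RT 45: heading 270 -> 225
  -- iteration 2/8 --
  FD 6: (0,-6) -> (-4.243,-10.243) [heading=225, draw]
  RT 45: heading 225 -> 180
  -- iteration 3/8 --
  FD 6: (-4.243,-10.243) -> (-10.243,-10.243) [heading=180, draw]
  RT 45: heading 180 -> 135
  -- iteration 4/8 --
  FD 6: (-10.243,-10.243) -> (-14.485,-6) [heading=135, draw]
  RT 45: heading 135 -> 90
  -- iteration 5/8 --
  FD 6: (-14.485,-6) -> (-14.485,0) [heading=90, draw]
  RT 45: heading 90 -> 45
  -- iteration 6/8 --
  FD 6: (-14.485,0) -> (-10.243,4.243) [heading=45, draw]
  RT 45: heading 45 -> 0
  -- iteration 7/8 --
  FD 6: (-10.243,4.243) -> (-4.243,4.243) [heading=0, draw]
  RT 45: heading 0 -> 315
  -- iteration 8/8 --
  FD 6: (-4.243,4.243) -> (0,0) [heading=315, draw]
  RT 45: heading 315 -> 270
]
Final: pos=(0,0), heading=270, 8 segment(s) drawn

Start position: (0, 0)
Final position: (0, 0)
Distance = 0; < 1e-6 -> CLOSED

Answer: yes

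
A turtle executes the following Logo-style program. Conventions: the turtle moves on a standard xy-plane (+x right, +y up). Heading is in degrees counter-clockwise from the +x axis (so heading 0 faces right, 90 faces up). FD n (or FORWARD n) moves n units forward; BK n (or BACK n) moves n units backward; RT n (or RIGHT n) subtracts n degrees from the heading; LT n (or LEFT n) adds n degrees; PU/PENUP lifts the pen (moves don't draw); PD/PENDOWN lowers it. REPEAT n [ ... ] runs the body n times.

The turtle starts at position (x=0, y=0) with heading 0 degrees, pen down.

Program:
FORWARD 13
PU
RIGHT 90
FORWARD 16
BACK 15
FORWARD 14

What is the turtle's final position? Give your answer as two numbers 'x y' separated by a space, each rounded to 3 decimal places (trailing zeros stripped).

Executing turtle program step by step:
Start: pos=(0,0), heading=0, pen down
FD 13: (0,0) -> (13,0) [heading=0, draw]
PU: pen up
RT 90: heading 0 -> 270
FD 16: (13,0) -> (13,-16) [heading=270, move]
BK 15: (13,-16) -> (13,-1) [heading=270, move]
FD 14: (13,-1) -> (13,-15) [heading=270, move]
Final: pos=(13,-15), heading=270, 1 segment(s) drawn

Answer: 13 -15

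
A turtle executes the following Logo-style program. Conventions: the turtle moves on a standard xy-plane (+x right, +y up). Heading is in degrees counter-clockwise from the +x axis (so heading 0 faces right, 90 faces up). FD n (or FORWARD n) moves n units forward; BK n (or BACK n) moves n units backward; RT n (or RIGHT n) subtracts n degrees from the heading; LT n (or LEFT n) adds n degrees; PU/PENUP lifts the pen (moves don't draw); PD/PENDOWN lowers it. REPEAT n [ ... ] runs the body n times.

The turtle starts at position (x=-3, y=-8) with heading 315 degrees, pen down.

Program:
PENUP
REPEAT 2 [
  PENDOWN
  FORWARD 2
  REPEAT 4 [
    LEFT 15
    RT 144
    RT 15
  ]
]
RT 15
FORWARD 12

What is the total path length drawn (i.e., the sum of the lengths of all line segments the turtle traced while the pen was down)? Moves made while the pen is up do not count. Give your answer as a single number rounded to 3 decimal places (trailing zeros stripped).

Executing turtle program step by step:
Start: pos=(-3,-8), heading=315, pen down
PU: pen up
REPEAT 2 [
  -- iteration 1/2 --
  PD: pen down
  FD 2: (-3,-8) -> (-1.586,-9.414) [heading=315, draw]
  REPEAT 4 [
    -- iteration 1/4 --
    LT 15: heading 315 -> 330
    RT 144: heading 330 -> 186
    RT 15: heading 186 -> 171
    -- iteration 2/4 --
    LT 15: heading 171 -> 186
    RT 144: heading 186 -> 42
    RT 15: heading 42 -> 27
    -- iteration 3/4 --
    LT 15: heading 27 -> 42
    RT 144: heading 42 -> 258
    RT 15: heading 258 -> 243
    -- iteration 4/4 --
    LT 15: heading 243 -> 258
    RT 144: heading 258 -> 114
    RT 15: heading 114 -> 99
  ]
  -- iteration 2/2 --
  PD: pen down
  FD 2: (-1.586,-9.414) -> (-1.899,-7.439) [heading=99, draw]
  REPEAT 4 [
    -- iteration 1/4 --
    LT 15: heading 99 -> 114
    RT 144: heading 114 -> 330
    RT 15: heading 330 -> 315
    -- iteration 2/4 --
    LT 15: heading 315 -> 330
    RT 144: heading 330 -> 186
    RT 15: heading 186 -> 171
    -- iteration 3/4 --
    LT 15: heading 171 -> 186
    RT 144: heading 186 -> 42
    RT 15: heading 42 -> 27
    -- iteration 4/4 --
    LT 15: heading 27 -> 42
    RT 144: heading 42 -> 258
    RT 15: heading 258 -> 243
  ]
]
RT 15: heading 243 -> 228
FD 12: (-1.899,-7.439) -> (-9.928,-16.357) [heading=228, draw]
Final: pos=(-9.928,-16.357), heading=228, 3 segment(s) drawn

Segment lengths:
  seg 1: (-3,-8) -> (-1.586,-9.414), length = 2
  seg 2: (-1.586,-9.414) -> (-1.899,-7.439), length = 2
  seg 3: (-1.899,-7.439) -> (-9.928,-16.357), length = 12
Total = 16

Answer: 16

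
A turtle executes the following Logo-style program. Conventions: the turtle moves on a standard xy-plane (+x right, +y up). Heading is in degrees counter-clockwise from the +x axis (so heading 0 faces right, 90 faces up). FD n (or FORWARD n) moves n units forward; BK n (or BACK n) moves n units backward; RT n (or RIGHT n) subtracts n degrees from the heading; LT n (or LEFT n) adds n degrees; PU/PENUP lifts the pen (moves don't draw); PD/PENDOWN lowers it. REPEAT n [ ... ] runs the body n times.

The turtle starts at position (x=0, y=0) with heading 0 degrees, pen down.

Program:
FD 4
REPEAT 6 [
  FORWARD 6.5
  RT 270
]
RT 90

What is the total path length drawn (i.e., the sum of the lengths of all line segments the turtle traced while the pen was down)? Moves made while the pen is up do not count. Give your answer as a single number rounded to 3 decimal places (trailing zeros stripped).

Answer: 43

Derivation:
Executing turtle program step by step:
Start: pos=(0,0), heading=0, pen down
FD 4: (0,0) -> (4,0) [heading=0, draw]
REPEAT 6 [
  -- iteration 1/6 --
  FD 6.5: (4,0) -> (10.5,0) [heading=0, draw]
  RT 270: heading 0 -> 90
  -- iteration 2/6 --
  FD 6.5: (10.5,0) -> (10.5,6.5) [heading=90, draw]
  RT 270: heading 90 -> 180
  -- iteration 3/6 --
  FD 6.5: (10.5,6.5) -> (4,6.5) [heading=180, draw]
  RT 270: heading 180 -> 270
  -- iteration 4/6 --
  FD 6.5: (4,6.5) -> (4,0) [heading=270, draw]
  RT 270: heading 270 -> 0
  -- iteration 5/6 --
  FD 6.5: (4,0) -> (10.5,0) [heading=0, draw]
  RT 270: heading 0 -> 90
  -- iteration 6/6 --
  FD 6.5: (10.5,0) -> (10.5,6.5) [heading=90, draw]
  RT 270: heading 90 -> 180
]
RT 90: heading 180 -> 90
Final: pos=(10.5,6.5), heading=90, 7 segment(s) drawn

Segment lengths:
  seg 1: (0,0) -> (4,0), length = 4
  seg 2: (4,0) -> (10.5,0), length = 6.5
  seg 3: (10.5,0) -> (10.5,6.5), length = 6.5
  seg 4: (10.5,6.5) -> (4,6.5), length = 6.5
  seg 5: (4,6.5) -> (4,0), length = 6.5
  seg 6: (4,0) -> (10.5,0), length = 6.5
  seg 7: (10.5,0) -> (10.5,6.5), length = 6.5
Total = 43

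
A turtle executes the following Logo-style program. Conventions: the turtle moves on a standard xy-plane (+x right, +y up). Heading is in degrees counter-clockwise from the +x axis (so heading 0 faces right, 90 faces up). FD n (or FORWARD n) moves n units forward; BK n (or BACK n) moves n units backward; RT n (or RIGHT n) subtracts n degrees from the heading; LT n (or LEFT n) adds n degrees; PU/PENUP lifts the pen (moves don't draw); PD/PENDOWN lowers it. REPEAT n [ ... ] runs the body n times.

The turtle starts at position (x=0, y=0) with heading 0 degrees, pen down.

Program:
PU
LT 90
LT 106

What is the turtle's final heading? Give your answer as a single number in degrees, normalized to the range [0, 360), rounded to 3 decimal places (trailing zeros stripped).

Answer: 196

Derivation:
Executing turtle program step by step:
Start: pos=(0,0), heading=0, pen down
PU: pen up
LT 90: heading 0 -> 90
LT 106: heading 90 -> 196
Final: pos=(0,0), heading=196, 0 segment(s) drawn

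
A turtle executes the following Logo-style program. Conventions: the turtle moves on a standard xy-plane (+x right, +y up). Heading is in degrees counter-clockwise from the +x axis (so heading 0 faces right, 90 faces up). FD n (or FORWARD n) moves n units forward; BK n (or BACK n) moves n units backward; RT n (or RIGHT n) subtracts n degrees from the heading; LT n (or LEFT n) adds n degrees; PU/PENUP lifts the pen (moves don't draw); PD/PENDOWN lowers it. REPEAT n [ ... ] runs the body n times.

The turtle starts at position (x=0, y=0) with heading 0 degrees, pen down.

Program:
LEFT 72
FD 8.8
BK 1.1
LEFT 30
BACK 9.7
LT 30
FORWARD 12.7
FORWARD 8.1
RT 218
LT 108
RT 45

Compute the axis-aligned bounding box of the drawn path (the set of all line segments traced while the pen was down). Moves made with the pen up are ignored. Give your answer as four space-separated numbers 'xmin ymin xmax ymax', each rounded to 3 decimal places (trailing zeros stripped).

Executing turtle program step by step:
Start: pos=(0,0), heading=0, pen down
LT 72: heading 0 -> 72
FD 8.8: (0,0) -> (2.719,8.369) [heading=72, draw]
BK 1.1: (2.719,8.369) -> (2.379,7.323) [heading=72, draw]
LT 30: heading 72 -> 102
BK 9.7: (2.379,7.323) -> (4.396,-2.165) [heading=102, draw]
LT 30: heading 102 -> 132
FD 12.7: (4.396,-2.165) -> (-4.102,7.273) [heading=132, draw]
FD 8.1: (-4.102,7.273) -> (-9.522,13.293) [heading=132, draw]
RT 218: heading 132 -> 274
LT 108: heading 274 -> 22
RT 45: heading 22 -> 337
Final: pos=(-9.522,13.293), heading=337, 5 segment(s) drawn

Segment endpoints: x in {-9.522, -4.102, 0, 2.379, 2.719, 4.396}, y in {-2.165, 0, 7.273, 7.323, 8.369, 13.293}
xmin=-9.522, ymin=-2.165, xmax=4.396, ymax=13.293

Answer: -9.522 -2.165 4.396 13.293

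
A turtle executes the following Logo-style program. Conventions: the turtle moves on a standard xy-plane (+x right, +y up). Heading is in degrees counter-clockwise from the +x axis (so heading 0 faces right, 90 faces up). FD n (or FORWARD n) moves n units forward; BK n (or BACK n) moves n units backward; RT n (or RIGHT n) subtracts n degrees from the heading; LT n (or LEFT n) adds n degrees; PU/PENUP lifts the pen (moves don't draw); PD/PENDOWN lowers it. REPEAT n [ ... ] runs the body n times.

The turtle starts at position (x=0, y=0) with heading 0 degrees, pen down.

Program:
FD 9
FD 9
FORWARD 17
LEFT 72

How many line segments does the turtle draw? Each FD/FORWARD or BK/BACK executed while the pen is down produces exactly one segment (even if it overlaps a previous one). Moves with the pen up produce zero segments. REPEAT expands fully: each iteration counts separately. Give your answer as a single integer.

Answer: 3

Derivation:
Executing turtle program step by step:
Start: pos=(0,0), heading=0, pen down
FD 9: (0,0) -> (9,0) [heading=0, draw]
FD 9: (9,0) -> (18,0) [heading=0, draw]
FD 17: (18,0) -> (35,0) [heading=0, draw]
LT 72: heading 0 -> 72
Final: pos=(35,0), heading=72, 3 segment(s) drawn
Segments drawn: 3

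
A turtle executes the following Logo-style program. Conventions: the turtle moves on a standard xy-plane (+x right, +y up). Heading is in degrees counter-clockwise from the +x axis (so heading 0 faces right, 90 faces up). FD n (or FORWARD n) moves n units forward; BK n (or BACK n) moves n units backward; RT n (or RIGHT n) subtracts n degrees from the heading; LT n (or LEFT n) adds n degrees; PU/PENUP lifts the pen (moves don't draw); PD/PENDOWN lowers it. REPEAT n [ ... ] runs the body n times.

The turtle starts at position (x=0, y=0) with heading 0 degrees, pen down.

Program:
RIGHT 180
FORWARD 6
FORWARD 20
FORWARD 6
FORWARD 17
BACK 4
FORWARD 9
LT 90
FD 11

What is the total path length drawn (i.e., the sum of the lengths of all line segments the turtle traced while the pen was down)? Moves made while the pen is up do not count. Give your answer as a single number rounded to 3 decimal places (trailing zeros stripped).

Executing turtle program step by step:
Start: pos=(0,0), heading=0, pen down
RT 180: heading 0 -> 180
FD 6: (0,0) -> (-6,0) [heading=180, draw]
FD 20: (-6,0) -> (-26,0) [heading=180, draw]
FD 6: (-26,0) -> (-32,0) [heading=180, draw]
FD 17: (-32,0) -> (-49,0) [heading=180, draw]
BK 4: (-49,0) -> (-45,0) [heading=180, draw]
FD 9: (-45,0) -> (-54,0) [heading=180, draw]
LT 90: heading 180 -> 270
FD 11: (-54,0) -> (-54,-11) [heading=270, draw]
Final: pos=(-54,-11), heading=270, 7 segment(s) drawn

Segment lengths:
  seg 1: (0,0) -> (-6,0), length = 6
  seg 2: (-6,0) -> (-26,0), length = 20
  seg 3: (-26,0) -> (-32,0), length = 6
  seg 4: (-32,0) -> (-49,0), length = 17
  seg 5: (-49,0) -> (-45,0), length = 4
  seg 6: (-45,0) -> (-54,0), length = 9
  seg 7: (-54,0) -> (-54,-11), length = 11
Total = 73

Answer: 73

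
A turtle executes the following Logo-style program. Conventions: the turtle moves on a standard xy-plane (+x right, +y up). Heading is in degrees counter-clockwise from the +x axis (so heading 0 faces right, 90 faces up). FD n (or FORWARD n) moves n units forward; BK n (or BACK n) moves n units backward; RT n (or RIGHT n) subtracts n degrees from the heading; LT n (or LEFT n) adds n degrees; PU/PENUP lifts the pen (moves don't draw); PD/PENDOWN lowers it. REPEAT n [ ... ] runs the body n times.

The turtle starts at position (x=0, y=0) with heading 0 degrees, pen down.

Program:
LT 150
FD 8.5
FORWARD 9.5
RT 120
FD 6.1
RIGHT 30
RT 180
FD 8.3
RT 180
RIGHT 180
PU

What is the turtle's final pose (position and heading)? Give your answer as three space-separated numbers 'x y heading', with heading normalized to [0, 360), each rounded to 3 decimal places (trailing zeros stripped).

Answer: -18.606 12.05 180

Derivation:
Executing turtle program step by step:
Start: pos=(0,0), heading=0, pen down
LT 150: heading 0 -> 150
FD 8.5: (0,0) -> (-7.361,4.25) [heading=150, draw]
FD 9.5: (-7.361,4.25) -> (-15.588,9) [heading=150, draw]
RT 120: heading 150 -> 30
FD 6.1: (-15.588,9) -> (-10.306,12.05) [heading=30, draw]
RT 30: heading 30 -> 0
RT 180: heading 0 -> 180
FD 8.3: (-10.306,12.05) -> (-18.606,12.05) [heading=180, draw]
RT 180: heading 180 -> 0
RT 180: heading 0 -> 180
PU: pen up
Final: pos=(-18.606,12.05), heading=180, 4 segment(s) drawn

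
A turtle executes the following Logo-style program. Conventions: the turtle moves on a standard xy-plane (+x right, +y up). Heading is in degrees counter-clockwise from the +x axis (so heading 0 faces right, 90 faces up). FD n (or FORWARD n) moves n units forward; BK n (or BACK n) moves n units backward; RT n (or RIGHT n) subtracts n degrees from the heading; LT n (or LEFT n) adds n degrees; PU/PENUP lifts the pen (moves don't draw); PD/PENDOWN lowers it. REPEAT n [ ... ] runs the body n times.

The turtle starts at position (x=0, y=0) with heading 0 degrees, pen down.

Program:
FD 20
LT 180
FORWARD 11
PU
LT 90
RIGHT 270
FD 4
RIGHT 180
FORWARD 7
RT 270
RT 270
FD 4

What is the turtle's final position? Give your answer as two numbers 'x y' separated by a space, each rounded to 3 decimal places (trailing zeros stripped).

Executing turtle program step by step:
Start: pos=(0,0), heading=0, pen down
FD 20: (0,0) -> (20,0) [heading=0, draw]
LT 180: heading 0 -> 180
FD 11: (20,0) -> (9,0) [heading=180, draw]
PU: pen up
LT 90: heading 180 -> 270
RT 270: heading 270 -> 0
FD 4: (9,0) -> (13,0) [heading=0, move]
RT 180: heading 0 -> 180
FD 7: (13,0) -> (6,0) [heading=180, move]
RT 270: heading 180 -> 270
RT 270: heading 270 -> 0
FD 4: (6,0) -> (10,0) [heading=0, move]
Final: pos=(10,0), heading=0, 2 segment(s) drawn

Answer: 10 0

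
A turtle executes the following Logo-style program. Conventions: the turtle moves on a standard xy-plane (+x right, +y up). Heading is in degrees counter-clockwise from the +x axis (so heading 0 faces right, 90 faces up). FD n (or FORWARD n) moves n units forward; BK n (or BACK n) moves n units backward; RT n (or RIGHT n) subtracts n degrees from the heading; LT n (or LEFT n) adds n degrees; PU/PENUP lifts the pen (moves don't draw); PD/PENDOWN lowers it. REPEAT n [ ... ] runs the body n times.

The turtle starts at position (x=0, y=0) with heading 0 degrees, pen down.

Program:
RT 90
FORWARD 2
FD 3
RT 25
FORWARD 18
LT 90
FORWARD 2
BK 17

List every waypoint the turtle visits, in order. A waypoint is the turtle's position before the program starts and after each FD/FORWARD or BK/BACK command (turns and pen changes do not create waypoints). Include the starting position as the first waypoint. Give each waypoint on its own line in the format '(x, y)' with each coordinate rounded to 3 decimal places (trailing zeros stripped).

Answer: (0, 0)
(0, -2)
(0, -5)
(-7.607, -21.314)
(-5.795, -22.159)
(-21.202, -14.974)

Derivation:
Executing turtle program step by step:
Start: pos=(0,0), heading=0, pen down
RT 90: heading 0 -> 270
FD 2: (0,0) -> (0,-2) [heading=270, draw]
FD 3: (0,-2) -> (0,-5) [heading=270, draw]
RT 25: heading 270 -> 245
FD 18: (0,-5) -> (-7.607,-21.314) [heading=245, draw]
LT 90: heading 245 -> 335
FD 2: (-7.607,-21.314) -> (-5.795,-22.159) [heading=335, draw]
BK 17: (-5.795,-22.159) -> (-21.202,-14.974) [heading=335, draw]
Final: pos=(-21.202,-14.974), heading=335, 5 segment(s) drawn
Waypoints (6 total):
(0, 0)
(0, -2)
(0, -5)
(-7.607, -21.314)
(-5.795, -22.159)
(-21.202, -14.974)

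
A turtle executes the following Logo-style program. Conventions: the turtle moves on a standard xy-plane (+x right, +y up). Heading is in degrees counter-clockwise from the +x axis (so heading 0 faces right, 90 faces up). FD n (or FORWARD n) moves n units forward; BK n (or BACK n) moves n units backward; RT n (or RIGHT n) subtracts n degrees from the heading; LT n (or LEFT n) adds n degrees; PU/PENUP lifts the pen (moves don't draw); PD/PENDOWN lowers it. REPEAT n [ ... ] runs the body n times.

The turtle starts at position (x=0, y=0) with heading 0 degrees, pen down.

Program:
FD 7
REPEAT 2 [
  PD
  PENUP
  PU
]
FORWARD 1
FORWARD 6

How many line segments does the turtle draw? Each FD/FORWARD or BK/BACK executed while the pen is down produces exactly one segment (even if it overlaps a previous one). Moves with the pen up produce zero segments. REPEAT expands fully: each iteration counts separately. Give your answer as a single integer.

Answer: 1

Derivation:
Executing turtle program step by step:
Start: pos=(0,0), heading=0, pen down
FD 7: (0,0) -> (7,0) [heading=0, draw]
REPEAT 2 [
  -- iteration 1/2 --
  PD: pen down
  PU: pen up
  PU: pen up
  -- iteration 2/2 --
  PD: pen down
  PU: pen up
  PU: pen up
]
FD 1: (7,0) -> (8,0) [heading=0, move]
FD 6: (8,0) -> (14,0) [heading=0, move]
Final: pos=(14,0), heading=0, 1 segment(s) drawn
Segments drawn: 1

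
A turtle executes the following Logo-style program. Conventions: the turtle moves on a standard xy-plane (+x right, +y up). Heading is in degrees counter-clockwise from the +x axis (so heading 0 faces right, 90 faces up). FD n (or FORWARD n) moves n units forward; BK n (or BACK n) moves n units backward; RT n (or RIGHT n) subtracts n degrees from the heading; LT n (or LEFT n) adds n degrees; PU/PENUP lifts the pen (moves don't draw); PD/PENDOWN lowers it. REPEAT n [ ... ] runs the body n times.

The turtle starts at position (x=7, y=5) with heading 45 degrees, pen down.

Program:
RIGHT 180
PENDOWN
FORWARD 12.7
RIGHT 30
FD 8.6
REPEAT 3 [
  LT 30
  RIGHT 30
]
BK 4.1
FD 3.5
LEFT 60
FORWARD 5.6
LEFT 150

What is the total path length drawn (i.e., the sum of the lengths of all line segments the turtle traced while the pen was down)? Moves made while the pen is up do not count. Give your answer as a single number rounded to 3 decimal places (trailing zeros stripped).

Executing turtle program step by step:
Start: pos=(7,5), heading=45, pen down
RT 180: heading 45 -> 225
PD: pen down
FD 12.7: (7,5) -> (-1.98,-3.98) [heading=225, draw]
RT 30: heading 225 -> 195
FD 8.6: (-1.98,-3.98) -> (-10.287,-6.206) [heading=195, draw]
REPEAT 3 [
  -- iteration 1/3 --
  LT 30: heading 195 -> 225
  RT 30: heading 225 -> 195
  -- iteration 2/3 --
  LT 30: heading 195 -> 225
  RT 30: heading 225 -> 195
  -- iteration 3/3 --
  LT 30: heading 195 -> 225
  RT 30: heading 225 -> 195
]
BK 4.1: (-10.287,-6.206) -> (-6.327,-5.145) [heading=195, draw]
FD 3.5: (-6.327,-5.145) -> (-9.708,-6.051) [heading=195, draw]
LT 60: heading 195 -> 255
FD 5.6: (-9.708,-6.051) -> (-11.157,-11.46) [heading=255, draw]
LT 150: heading 255 -> 45
Final: pos=(-11.157,-11.46), heading=45, 5 segment(s) drawn

Segment lengths:
  seg 1: (7,5) -> (-1.98,-3.98), length = 12.7
  seg 2: (-1.98,-3.98) -> (-10.287,-6.206), length = 8.6
  seg 3: (-10.287,-6.206) -> (-6.327,-5.145), length = 4.1
  seg 4: (-6.327,-5.145) -> (-9.708,-6.051), length = 3.5
  seg 5: (-9.708,-6.051) -> (-11.157,-11.46), length = 5.6
Total = 34.5

Answer: 34.5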